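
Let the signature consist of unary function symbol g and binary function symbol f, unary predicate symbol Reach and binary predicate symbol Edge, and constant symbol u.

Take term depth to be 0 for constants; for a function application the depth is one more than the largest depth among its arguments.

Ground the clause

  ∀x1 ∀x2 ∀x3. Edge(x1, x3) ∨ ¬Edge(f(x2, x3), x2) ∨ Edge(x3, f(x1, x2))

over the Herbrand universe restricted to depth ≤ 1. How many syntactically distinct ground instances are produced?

Ground terms of depth ≤ 1:
  Let N_k = |{terms of depth ≤ k}|. Then N_0 = 1 and N_k = 1 + N_{k-1} + N_{k-1}^2 for k ≥ 1 (one summand per function symbol, arity giving the exponent).
  N_0 = 1
  N_1 = 1 + 1 + 1^2 = 3
  Explicitly: u, g(u), f(u, u).
So there are 3 ground terms available for substitution.
The body mentions every one of the 3 quantified variables; since ground terms form a free algebra, no two substitutions collapse to the same formula.
Number of ground instances = 3^3 = 27.

27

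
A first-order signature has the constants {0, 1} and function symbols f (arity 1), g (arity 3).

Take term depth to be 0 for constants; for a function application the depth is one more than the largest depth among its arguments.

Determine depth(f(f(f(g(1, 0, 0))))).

4

depth(g(1, 0, 0)) = 1 + max(0, 0, 0) = 1
depth(f(g(1, 0, 0))) = 1 + depth(g(1, 0, 0)) = 1 + 1 = 2
depth(f(f(g(1, 0, 0)))) = 1 + depth(f(g(1, 0, 0))) = 1 + 2 = 3
depth(f(f(f(g(1, 0, 0))))) = 1 + depth(f(f(g(1, 0, 0)))) = 1 + 3 = 4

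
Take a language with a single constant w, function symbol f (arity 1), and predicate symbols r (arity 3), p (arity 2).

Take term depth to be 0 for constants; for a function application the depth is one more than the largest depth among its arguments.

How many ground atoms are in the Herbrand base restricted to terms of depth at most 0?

First count ground terms of depth ≤ 0.
Let N_k count ground terms of depth at most k. Each non-constant term of depth ≤ k is some function symbol applied to depth-≤(k−1) arguments, giving N_k = 1 + N_{k-1}.
N_0 = 1
Explicitly: w.
So |H| = 1.
Ground atoms are formed by filling each argument slot of a predicate with a term from H, so an r-ary predicate gives |H|^r atoms:
  r: 1^3 = 1;  p: 1^2 = 1
Total ground atoms: 1 + 1 = 2.

2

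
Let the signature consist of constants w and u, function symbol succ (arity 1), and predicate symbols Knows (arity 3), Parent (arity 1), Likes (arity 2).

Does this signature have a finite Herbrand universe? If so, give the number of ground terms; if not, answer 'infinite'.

The signature has at least one function symbol (succ, arity 1) and at least one constant (w).
Iterating succ gives infinitely many distinct ground terms: w, succ(w), succ(succ(w)), ...
So the Herbrand universe is infinite.

infinite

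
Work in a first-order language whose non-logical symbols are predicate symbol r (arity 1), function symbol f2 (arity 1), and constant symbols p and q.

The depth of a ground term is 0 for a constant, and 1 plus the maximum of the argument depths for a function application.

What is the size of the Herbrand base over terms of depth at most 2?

First count ground terms of depth ≤ 2.
Let N_k = |{terms of depth ≤ k}|. Then N_0 = 2 and N_k = 2 + N_{k-1} for k ≥ 1 (one summand per function symbol, arity giving the exponent).
N_0 = 2
N_1 = 2 + 2 = 4
N_2 = 2 + 4 = 6
Explicitly: p, q, f2(p), f2(q), f2(f2(p)), f2(f2(q)).
So |H| = 6.
Ground atoms are formed by filling each argument slot of a predicate with a term from H, so an r-ary predicate gives |H|^r atoms:
  r: 6
Total ground atoms: 6.

6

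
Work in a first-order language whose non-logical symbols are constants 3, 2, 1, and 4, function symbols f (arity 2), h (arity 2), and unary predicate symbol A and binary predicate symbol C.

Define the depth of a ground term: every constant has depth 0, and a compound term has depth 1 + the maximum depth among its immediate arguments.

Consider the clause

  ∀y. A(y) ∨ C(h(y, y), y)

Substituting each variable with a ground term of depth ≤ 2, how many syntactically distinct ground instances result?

2596

Ground terms of depth ≤ 2:
  Count level by level. With function symbols f/2, h/2, the terms of depth ≤ k are the 4 constants together with each function applied to depth-≤(k−1) tuples, so N_k = 4 + N_{k-1}^2 + N_{k-1}^2.
  N_0 = 4
  N_1 = 4 + 4^2 + 4^2 = 36
  N_2 = 4 + 36^2 + 36^2 = 2596
So there are 2596 ground terms available for substitution.
There is 1 variable to instantiate (y),  occurring in at least one literal, so different choices give different ground instances.
Number of ground instances = 2596.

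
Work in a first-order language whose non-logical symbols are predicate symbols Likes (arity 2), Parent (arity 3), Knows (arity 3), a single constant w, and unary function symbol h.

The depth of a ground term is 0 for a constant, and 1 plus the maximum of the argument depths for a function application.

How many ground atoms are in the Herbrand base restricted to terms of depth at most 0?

First count ground terms of depth ≤ 0.
Count level by level. With function symbols h/1, the terms of depth ≤ k are the 1 constant together with each function applied to depth-≤(k−1) tuples, so N_k = 1 + N_{k-1}.
N_0 = 1
Explicitly: w.
So |H| = 1.
A ground atom is a predicate applied to a tuple of terms from H, so the count is the sum over predicates of |H|^arity:
  Likes: 1^2 = 1;  Parent: 1^3 = 1;  Knows: 1^3 = 1
Total ground atoms: 1 + 1 + 1 = 3.

3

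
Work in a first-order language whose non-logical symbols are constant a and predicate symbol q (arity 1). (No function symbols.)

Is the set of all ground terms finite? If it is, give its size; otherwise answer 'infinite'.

There are no function symbols, so the only ground term is the single constant.
The Herbrand universe is {a}, finite with 1 element.

1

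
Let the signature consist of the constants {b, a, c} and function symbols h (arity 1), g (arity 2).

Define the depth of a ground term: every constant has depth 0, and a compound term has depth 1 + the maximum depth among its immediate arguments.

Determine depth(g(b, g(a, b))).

2

depth(g(a, b)) = 1 + max(0, 0) = 1
depth(g(b, g(a, b))) = 1 + max(0, 1) = 2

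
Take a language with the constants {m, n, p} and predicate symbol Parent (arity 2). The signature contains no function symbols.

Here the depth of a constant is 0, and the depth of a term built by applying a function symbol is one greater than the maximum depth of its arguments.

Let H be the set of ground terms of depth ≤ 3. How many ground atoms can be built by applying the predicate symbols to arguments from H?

9

First count ground terms of depth ≤ 3.
With no function symbols every ground term is a constant, so there are exactly 3 ground terms at every depth bound.
N_0 = 3
N_1 = 3
N_2 = 3
N_3 = 3
Explicitly: m, n, p.
So |H| = 3.
Ground atoms are formed by filling each argument slot of a predicate with a term from H, so an r-ary predicate gives |H|^r atoms:
  Parent: 3^2 = 9
Total ground atoms: 9.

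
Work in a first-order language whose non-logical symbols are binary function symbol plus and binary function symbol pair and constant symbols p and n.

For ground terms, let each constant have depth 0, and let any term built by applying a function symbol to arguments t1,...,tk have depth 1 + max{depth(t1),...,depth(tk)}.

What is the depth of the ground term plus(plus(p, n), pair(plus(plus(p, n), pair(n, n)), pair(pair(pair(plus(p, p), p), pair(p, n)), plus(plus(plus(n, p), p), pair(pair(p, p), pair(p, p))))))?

depth(plus(p, n)) = 1 + max(0, 0) = 1
depth(pair(n, n)) = 1 + max(0, 0) = 1
depth(plus(plus(p, n), pair(n, n))) = 1 + max(1, 1) = 2
depth(plus(p, p)) = 1 + max(0, 0) = 1
depth(pair(plus(p, p), p)) = 1 + max(1, 0) = 2
depth(pair(p, n)) = 1 + max(0, 0) = 1
depth(pair(pair(plus(p, p), p), pair(p, n))) = 1 + max(2, 1) = 3
depth(plus(n, p)) = 1 + max(0, 0) = 1
depth(plus(plus(n, p), p)) = 1 + max(1, 0) = 2
depth(pair(p, p)) = 1 + max(0, 0) = 1
depth(pair(pair(p, p), pair(p, p))) = 1 + max(1, 1) = 2
depth(plus(plus(plus(n, p), p), pair(pair(p, p), pair(p, p)))) = 1 + max(2, 2) = 3
depth(pair(pair(pair(plus(p, p), p), pair(p, n)), plus(plus(plus(n, p), p), pair(pair(p, p), pair(p, p))))) = 1 + max(3, 3) = 4
depth(pair(plus(plus(p, n), pair(n, n)), pair(pair(pair(plus(p, p), p), pair(p, n)), plus(plus(plus(n, p), p), pair(pair(p, p), pair(p, p)))))) = 1 + max(2, 4) = 5
depth(plus(plus(p, n), pair(plus(plus(p, n), pair(n, n)), pair(pair(pair(plus(p, p), p), pair(p, n)), plus(plus(plus(n, p), p), pair(pair(p, p), pair(p, p))))))) = 1 + max(1, 5) = 6

6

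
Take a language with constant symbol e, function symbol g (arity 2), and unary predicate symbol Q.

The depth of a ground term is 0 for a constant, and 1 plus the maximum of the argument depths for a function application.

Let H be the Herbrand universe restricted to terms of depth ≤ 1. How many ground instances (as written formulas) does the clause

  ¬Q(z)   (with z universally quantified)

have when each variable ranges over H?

2

Ground terms of depth ≤ 1:
  Count level by level. With function symbols g/2, the terms of depth ≤ k are the 1 constant together with each function applied to depth-≤(k−1) tuples, so N_k = 1 + N_{k-1}^2.
  N_0 = 1
  N_1 = 1 + 1^2 = 2
So there are 2 ground terms available for substitution.
The clause has 1 distinct variable (z), which appears in the body. In the free term algebra distinct substitutions yield syntactically distinct ground instances.
Number of ground instances = 2.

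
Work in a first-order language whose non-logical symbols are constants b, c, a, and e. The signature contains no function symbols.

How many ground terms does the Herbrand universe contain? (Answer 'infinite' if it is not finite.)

There are no function symbols, so every ground term is one of the 4 constants.
The Herbrand universe is {b, c, a, e}, which is finite with 4 elements.

4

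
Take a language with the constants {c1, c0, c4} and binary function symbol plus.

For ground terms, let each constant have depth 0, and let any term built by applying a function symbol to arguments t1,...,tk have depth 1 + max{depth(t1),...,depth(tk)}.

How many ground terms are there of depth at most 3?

Count level by level. With function symbols plus/2, the terms of depth ≤ k are the 3 constants together with each function applied to depth-≤(k−1) tuples, so N_k = 3 + N_{k-1}^2.
N_0 = 3
N_1 = 3 + 3^2 = 12
N_2 = 3 + 12^2 = 147
N_3 = 3 + 147^2 = 21612

21612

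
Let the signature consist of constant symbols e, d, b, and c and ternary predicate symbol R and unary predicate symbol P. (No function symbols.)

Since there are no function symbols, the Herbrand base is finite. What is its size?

With no function symbols, the Herbrand universe is just the 4 constants.
Ground atoms per predicate: R: 4^3 = 64, P: 4.
Herbrand base size = 64 + 4 = 68.

68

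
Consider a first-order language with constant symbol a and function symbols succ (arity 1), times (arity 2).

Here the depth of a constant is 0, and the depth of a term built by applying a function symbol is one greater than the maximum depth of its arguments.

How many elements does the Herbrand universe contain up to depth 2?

Write N_k for the number of ground terms of depth ≤ k. A term of depth ≤ k is either a constant or a function symbol applied to arguments of depth ≤ k−1, so N_k = 1 + N_{k-1} + N_{k-1}^2.
N_0 = 1
N_1 = 1 + 1 + 1^2 = 3
N_2 = 1 + 3 + 3^2 = 13

13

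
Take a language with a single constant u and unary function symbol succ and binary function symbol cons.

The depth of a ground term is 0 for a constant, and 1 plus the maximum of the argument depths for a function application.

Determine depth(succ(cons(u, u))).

depth(cons(u, u)) = 1 + max(0, 0) = 1
depth(succ(cons(u, u))) = 1 + depth(cons(u, u)) = 1 + 1 = 2

2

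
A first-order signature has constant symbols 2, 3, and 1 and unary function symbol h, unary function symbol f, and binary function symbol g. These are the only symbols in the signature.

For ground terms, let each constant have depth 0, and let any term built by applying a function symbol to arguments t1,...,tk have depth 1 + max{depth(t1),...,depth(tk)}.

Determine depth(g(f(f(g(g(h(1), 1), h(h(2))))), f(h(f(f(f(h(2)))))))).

depth(h(1)) = 1 + depth(1) = 1 + 0 = 1
depth(g(h(1), 1)) = 1 + max(1, 0) = 2
depth(h(2)) = 1 + depth(2) = 1 + 0 = 1
depth(h(h(2))) = 1 + depth(h(2)) = 1 + 1 = 2
depth(g(g(h(1), 1), h(h(2)))) = 1 + max(2, 2) = 3
depth(f(g(g(h(1), 1), h(h(2))))) = 1 + depth(g(g(h(1), 1), h(h(2)))) = 1 + 3 = 4
depth(f(f(g(g(h(1), 1), h(h(2)))))) = 1 + depth(f(g(g(h(1), 1), h(h(2))))) = 1 + 4 = 5
depth(f(h(2))) = 1 + depth(h(2)) = 1 + 1 = 2
depth(f(f(h(2)))) = 1 + depth(f(h(2))) = 1 + 2 = 3
depth(f(f(f(h(2))))) = 1 + depth(f(f(h(2)))) = 1 + 3 = 4
depth(h(f(f(f(h(2)))))) = 1 + depth(f(f(f(h(2))))) = 1 + 4 = 5
depth(f(h(f(f(f(h(2))))))) = 1 + depth(h(f(f(f(h(2)))))) = 1 + 5 = 6
depth(g(f(f(g(g(h(1), 1), h(h(2))))), f(h(f(f(f(h(2)))))))) = 1 + max(5, 6) = 7

7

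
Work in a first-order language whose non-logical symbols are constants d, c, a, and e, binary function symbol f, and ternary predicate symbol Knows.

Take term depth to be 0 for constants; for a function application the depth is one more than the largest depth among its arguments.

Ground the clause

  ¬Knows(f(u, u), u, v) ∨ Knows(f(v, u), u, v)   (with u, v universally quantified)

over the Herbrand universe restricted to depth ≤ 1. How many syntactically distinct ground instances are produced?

400

Ground terms of depth ≤ 1:
  Let N_k count ground terms of depth at most k. Each non-constant term of depth ≤ k is some function symbol applied to depth-≤(k−1) arguments, giving N_k = 4 + N_{k-1}^2.
  N_0 = 4
  N_1 = 4 + 4^2 = 20
So there are 20 ground terms available for substitution.
There are 2 variables to instantiate (u, v), each occurring in at least one literal, so different choices give different ground instances.
Number of ground instances = 20^2 = 400.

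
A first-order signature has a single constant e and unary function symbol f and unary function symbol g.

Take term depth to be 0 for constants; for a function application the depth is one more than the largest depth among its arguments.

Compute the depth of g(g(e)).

2

depth(g(e)) = 1 + depth(e) = 1 + 0 = 1
depth(g(g(e))) = 1 + depth(g(e)) = 1 + 1 = 2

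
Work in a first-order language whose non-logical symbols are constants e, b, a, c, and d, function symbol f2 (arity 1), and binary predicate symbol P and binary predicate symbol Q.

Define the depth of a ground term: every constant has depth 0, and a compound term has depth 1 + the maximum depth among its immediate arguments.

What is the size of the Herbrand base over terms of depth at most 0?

50

First count ground terms of depth ≤ 0.
Write N_k for the number of ground terms of depth ≤ k. A term of depth ≤ k is either a constant or a function symbol applied to arguments of depth ≤ k−1, so N_k = 5 + N_{k-1}.
N_0 = 5
Explicitly: e, b, a, c, d.
So |H| = 5.
For each predicate symbol, the number of ground atoms is |H| raised to its arity; summing:
  P: 5^2 = 25;  Q: 5^2 = 25
Total ground atoms: 25 + 25 = 50.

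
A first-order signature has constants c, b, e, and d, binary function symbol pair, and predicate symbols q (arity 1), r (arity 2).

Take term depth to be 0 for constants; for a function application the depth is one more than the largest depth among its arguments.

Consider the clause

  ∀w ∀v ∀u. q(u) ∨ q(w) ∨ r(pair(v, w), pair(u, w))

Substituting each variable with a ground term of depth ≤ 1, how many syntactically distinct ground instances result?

8000

Ground terms of depth ≤ 1:
  Write N_k for the number of ground terms of depth ≤ k. A term of depth ≤ k is either a constant or a function symbol applied to arguments of depth ≤ k−1, so N_k = 4 + N_{k-1}^2.
  N_0 = 4
  N_1 = 4 + 4^2 = 20
So there are 20 ground terms available for substitution.
Each of w, v, u ranges independently over the available ground terms, and distinct assignments produce distinct instances.
Number of ground instances = 20^3 = 8000.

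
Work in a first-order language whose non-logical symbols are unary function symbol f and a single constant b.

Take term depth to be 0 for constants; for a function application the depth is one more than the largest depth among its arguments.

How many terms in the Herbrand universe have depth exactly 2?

1

Count level by level. With function symbols f/1, the terms of depth ≤ k are the 1 constant together with each function applied to depth-≤(k−1) tuples, so N_k = 1 + N_{k-1}.
N_0 = 1
N_1 = 1 + 1 = 2
N_2 = 1 + 2 = 3
Terms of depth exactly 2: N_2 − N_1 = 3 − 2 = 1.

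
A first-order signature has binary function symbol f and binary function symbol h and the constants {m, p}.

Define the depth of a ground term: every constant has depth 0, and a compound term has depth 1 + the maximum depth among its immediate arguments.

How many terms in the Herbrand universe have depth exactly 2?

Let N_k = |{terms of depth ≤ k}|. Then N_0 = 2 and N_k = 2 + N_{k-1}^2 + N_{k-1}^2 for k ≥ 1 (one summand per function symbol, arity giving the exponent).
N_0 = 2
N_1 = 2 + 2^2 + 2^2 = 10
N_2 = 2 + 10^2 + 10^2 = 202
Terms of depth exactly 2: N_2 − N_1 = 202 − 10 = 192.

192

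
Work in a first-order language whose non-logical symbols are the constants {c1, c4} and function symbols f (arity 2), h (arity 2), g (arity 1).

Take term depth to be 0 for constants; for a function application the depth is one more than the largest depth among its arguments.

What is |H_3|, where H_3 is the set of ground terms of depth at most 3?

182712

Let N_k = |{terms of depth ≤ k}|. Then N_0 = 2 and N_k = 2 + N_{k-1}^2 + N_{k-1}^2 + N_{k-1} for k ≥ 1 (one summand per function symbol, arity giving the exponent).
N_0 = 2
N_1 = 2 + 2^2 + 2^2 + 2 = 12
N_2 = 2 + 12^2 + 12^2 + 12 = 302
N_3 = 2 + 302^2 + 302^2 + 302 = 182712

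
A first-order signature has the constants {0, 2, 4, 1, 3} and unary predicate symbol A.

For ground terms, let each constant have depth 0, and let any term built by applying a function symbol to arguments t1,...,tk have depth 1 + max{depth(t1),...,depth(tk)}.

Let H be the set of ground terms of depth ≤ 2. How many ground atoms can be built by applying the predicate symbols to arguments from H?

5

First count ground terms of depth ≤ 2.
With no function symbols every ground term is a constant, so there are exactly 5 ground terms at every depth bound.
N_0 = 5
N_1 = 5
N_2 = 5
Explicitly: 0, 2, 4, 1, 3.
So |H| = 5.
A ground atom is a predicate applied to a tuple of terms from H, so the count is the sum over predicates of |H|^arity:
  A: 5
Total ground atoms: 5.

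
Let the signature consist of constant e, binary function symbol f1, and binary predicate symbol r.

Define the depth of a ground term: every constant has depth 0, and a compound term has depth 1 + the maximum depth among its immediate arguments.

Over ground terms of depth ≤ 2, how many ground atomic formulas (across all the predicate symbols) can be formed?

25

First count ground terms of depth ≤ 2.
Count level by level. With function symbols f1/2, the terms of depth ≤ k are the 1 constant together with each function applied to depth-≤(k−1) tuples, so N_k = 1 + N_{k-1}^2.
N_0 = 1
N_1 = 1 + 1^2 = 2
N_2 = 1 + 2^2 = 5
So |H| = 5.
Ground atoms are formed by filling each argument slot of a predicate with a term from H, so an r-ary predicate gives |H|^r atoms:
  r: 5^2 = 25
Total ground atoms: 25.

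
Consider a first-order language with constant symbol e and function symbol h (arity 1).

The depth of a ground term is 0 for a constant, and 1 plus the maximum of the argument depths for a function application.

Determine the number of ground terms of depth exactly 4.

Write N_k for the number of ground terms of depth ≤ k. A term of depth ≤ k is either a constant or a function symbol applied to arguments of depth ≤ k−1, so N_k = 1 + N_{k-1}.
N_0 = 1
N_1 = 1 + 1 = 2
N_2 = 1 + 2 = 3
N_3 = 1 + 3 = 4
N_4 = 1 + 4 = 5
Terms of depth exactly 4: N_4 − N_3 = 5 − 4 = 1.

1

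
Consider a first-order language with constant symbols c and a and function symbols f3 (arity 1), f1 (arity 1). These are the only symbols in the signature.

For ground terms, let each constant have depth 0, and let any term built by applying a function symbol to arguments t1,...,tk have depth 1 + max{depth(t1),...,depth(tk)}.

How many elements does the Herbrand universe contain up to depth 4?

62

If N_k denotes the number of depth-≤k ground terms, the 2 constants give N_0 = 2, and each function symbol of arity r contributes N_{k-1}^r new terms at level k: N_k = 2 + N_{k-1} + N_{k-1}.
N_0 = 2
N_1 = 2 + 2 + 2 = 6
N_2 = 2 + 6 + 6 = 14
N_3 = 2 + 14 + 14 = 30
N_4 = 2 + 30 + 30 = 62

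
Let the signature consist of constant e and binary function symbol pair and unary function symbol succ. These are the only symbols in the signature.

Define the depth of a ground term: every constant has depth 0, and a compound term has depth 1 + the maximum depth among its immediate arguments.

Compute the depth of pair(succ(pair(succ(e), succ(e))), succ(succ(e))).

depth(succ(e)) = 1 + depth(e) = 1 + 0 = 1
depth(pair(succ(e), succ(e))) = 1 + max(1, 1) = 2
depth(succ(pair(succ(e), succ(e)))) = 1 + depth(pair(succ(e), succ(e))) = 1 + 2 = 3
depth(succ(succ(e))) = 1 + depth(succ(e)) = 1 + 1 = 2
depth(pair(succ(pair(succ(e), succ(e))), succ(succ(e)))) = 1 + max(3, 2) = 4

4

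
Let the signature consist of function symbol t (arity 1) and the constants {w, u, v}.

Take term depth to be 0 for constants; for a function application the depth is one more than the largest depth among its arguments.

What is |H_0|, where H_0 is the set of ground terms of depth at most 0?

3

Count level by level. With function symbols t/1, the terms of depth ≤ k are the 3 constants together with each function applied to depth-≤(k−1) tuples, so N_k = 3 + N_{k-1}.
N_0 = 3
Explicitly: w, u, v.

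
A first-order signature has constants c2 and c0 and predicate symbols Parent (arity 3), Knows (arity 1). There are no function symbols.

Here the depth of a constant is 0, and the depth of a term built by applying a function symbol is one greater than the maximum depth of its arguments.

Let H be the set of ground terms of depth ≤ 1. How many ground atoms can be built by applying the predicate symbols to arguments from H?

10

First count ground terms of depth ≤ 1.
With no function symbols every ground term is a constant, so there are exactly 2 ground terms at every depth bound.
N_0 = 2
N_1 = 2
So |H| = 2.
For each predicate symbol, the number of ground atoms is |H| raised to its arity; summing:
  Parent: 2^3 = 8;  Knows: 2
Total ground atoms: 8 + 2 = 10.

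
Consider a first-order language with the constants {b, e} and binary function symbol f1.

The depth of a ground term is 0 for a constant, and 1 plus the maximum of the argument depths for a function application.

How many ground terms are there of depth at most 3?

1446

If N_k denotes the number of depth-≤k ground terms, the 2 constants give N_0 = 2, and each function symbol of arity r contributes N_{k-1}^r new terms at level k: N_k = 2 + N_{k-1}^2.
N_0 = 2
N_1 = 2 + 2^2 = 6
N_2 = 2 + 6^2 = 38
N_3 = 2 + 38^2 = 1446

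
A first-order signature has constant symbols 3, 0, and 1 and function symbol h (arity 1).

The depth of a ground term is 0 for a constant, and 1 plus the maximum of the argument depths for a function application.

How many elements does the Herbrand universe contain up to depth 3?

Write N_k for the number of ground terms of depth ≤ k. A term of depth ≤ k is either a constant or a function symbol applied to arguments of depth ≤ k−1, so N_k = 3 + N_{k-1}.
N_0 = 3
N_1 = 3 + 3 = 6
N_2 = 3 + 6 = 9
N_3 = 3 + 9 = 12

12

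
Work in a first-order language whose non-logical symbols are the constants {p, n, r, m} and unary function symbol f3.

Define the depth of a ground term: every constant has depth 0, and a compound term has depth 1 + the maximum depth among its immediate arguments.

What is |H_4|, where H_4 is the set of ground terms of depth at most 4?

20

Let N_k count ground terms of depth at most k. Each non-constant term of depth ≤ k is some function symbol applied to depth-≤(k−1) arguments, giving N_k = 4 + N_{k-1}.
N_0 = 4
N_1 = 4 + 4 = 8
N_2 = 4 + 8 = 12
N_3 = 4 + 12 = 16
N_4 = 4 + 16 = 20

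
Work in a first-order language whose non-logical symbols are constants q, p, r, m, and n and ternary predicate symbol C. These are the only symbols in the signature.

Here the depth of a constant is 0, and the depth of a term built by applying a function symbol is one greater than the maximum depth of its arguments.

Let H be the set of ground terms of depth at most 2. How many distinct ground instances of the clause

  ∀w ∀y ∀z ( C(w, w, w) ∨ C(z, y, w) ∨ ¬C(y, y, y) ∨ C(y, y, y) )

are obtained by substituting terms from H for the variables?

125

Ground terms of depth ≤ 2:
  With no function symbols every ground term is a constant, so there are exactly 5 ground terms at every depth bound.
  N_0 = 5
  N_1 = 5
  N_2 = 5
So there are 5 ground terms available for substitution.
Each of w, y, z ranges independently over the available ground terms, and distinct assignments produce distinct instances.
Number of ground instances = 5^3 = 125.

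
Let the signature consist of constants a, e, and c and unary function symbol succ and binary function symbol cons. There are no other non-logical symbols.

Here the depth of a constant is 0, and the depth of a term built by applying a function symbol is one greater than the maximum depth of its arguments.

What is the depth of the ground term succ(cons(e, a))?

2

depth(cons(e, a)) = 1 + max(0, 0) = 1
depth(succ(cons(e, a))) = 1 + depth(cons(e, a)) = 1 + 1 = 2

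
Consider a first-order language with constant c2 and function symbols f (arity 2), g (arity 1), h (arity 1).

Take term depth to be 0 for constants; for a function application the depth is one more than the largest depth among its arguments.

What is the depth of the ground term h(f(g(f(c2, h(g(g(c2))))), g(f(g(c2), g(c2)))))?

7

depth(g(c2)) = 1 + depth(c2) = 1 + 0 = 1
depth(g(g(c2))) = 1 + depth(g(c2)) = 1 + 1 = 2
depth(h(g(g(c2)))) = 1 + depth(g(g(c2))) = 1 + 2 = 3
depth(f(c2, h(g(g(c2))))) = 1 + max(0, 3) = 4
depth(g(f(c2, h(g(g(c2)))))) = 1 + depth(f(c2, h(g(g(c2))))) = 1 + 4 = 5
depth(f(g(c2), g(c2))) = 1 + max(1, 1) = 2
depth(g(f(g(c2), g(c2)))) = 1 + depth(f(g(c2), g(c2))) = 1 + 2 = 3
depth(f(g(f(c2, h(g(g(c2))))), g(f(g(c2), g(c2))))) = 1 + max(5, 3) = 6
depth(h(f(g(f(c2, h(g(g(c2))))), g(f(g(c2), g(c2)))))) = 1 + depth(f(g(f(c2, h(g(g(c2))))), g(f(g(c2), g(c2))))) = 1 + 6 = 7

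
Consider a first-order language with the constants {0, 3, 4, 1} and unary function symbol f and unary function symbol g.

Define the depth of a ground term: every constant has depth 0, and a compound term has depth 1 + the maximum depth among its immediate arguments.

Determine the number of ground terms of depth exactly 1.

Write N_k for the number of ground terms of depth ≤ k. A term of depth ≤ k is either a constant or a function symbol applied to arguments of depth ≤ k−1, so N_k = 4 + N_{k-1} + N_{k-1}.
N_0 = 4
N_1 = 4 + 4 + 4 = 12
Terms of depth exactly 1: N_1 − N_0 = 12 − 4 = 8.

8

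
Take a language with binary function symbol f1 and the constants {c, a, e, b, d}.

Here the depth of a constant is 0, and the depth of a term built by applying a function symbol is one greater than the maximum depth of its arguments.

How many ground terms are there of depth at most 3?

If N_k denotes the number of depth-≤k ground terms, the 5 constants give N_0 = 5, and each function symbol of arity r contributes N_{k-1}^r new terms at level k: N_k = 5 + N_{k-1}^2.
N_0 = 5
N_1 = 5 + 5^2 = 30
N_2 = 5 + 30^2 = 905
N_3 = 5 + 905^2 = 819030

819030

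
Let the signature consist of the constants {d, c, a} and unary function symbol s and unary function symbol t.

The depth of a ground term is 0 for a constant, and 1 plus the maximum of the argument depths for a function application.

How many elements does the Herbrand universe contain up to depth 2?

Let N_k count ground terms of depth at most k. Each non-constant term of depth ≤ k is some function symbol applied to depth-≤(k−1) arguments, giving N_k = 3 + N_{k-1} + N_{k-1}.
N_0 = 3
N_1 = 3 + 3 + 3 = 9
N_2 = 3 + 9 + 9 = 21

21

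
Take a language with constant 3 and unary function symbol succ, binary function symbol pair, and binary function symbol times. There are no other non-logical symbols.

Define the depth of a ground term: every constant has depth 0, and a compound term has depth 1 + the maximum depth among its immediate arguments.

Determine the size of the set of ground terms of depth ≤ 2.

Write N_k for the number of ground terms of depth ≤ k. A term of depth ≤ k is either a constant or a function symbol applied to arguments of depth ≤ k−1, so N_k = 1 + N_{k-1} + N_{k-1}^2 + N_{k-1}^2.
N_0 = 1
N_1 = 1 + 1 + 1^2 + 1^2 = 4
N_2 = 1 + 4 + 4^2 + 4^2 = 37

37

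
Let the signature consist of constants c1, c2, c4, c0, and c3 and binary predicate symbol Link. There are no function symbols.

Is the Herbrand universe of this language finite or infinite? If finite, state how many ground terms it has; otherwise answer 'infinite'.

There are no function symbols, so every ground term is one of the 5 constants.
The Herbrand universe is {c1, c2, c4, c0, c3}, which is finite with 5 elements.

5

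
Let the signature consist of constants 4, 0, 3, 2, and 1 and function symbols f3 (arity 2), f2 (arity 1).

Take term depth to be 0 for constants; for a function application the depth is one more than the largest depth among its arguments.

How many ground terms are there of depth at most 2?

If N_k denotes the number of depth-≤k ground terms, the 5 constants give N_0 = 5, and each function symbol of arity r contributes N_{k-1}^r new terms at level k: N_k = 5 + N_{k-1}^2 + N_{k-1}.
N_0 = 5
N_1 = 5 + 5^2 + 5 = 35
N_2 = 5 + 35^2 + 35 = 1265

1265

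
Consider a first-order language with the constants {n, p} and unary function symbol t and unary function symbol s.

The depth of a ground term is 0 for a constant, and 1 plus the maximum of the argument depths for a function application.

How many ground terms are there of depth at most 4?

If N_k denotes the number of depth-≤k ground terms, the 2 constants give N_0 = 2, and each function symbol of arity r contributes N_{k-1}^r new terms at level k: N_k = 2 + N_{k-1} + N_{k-1}.
N_0 = 2
N_1 = 2 + 2 + 2 = 6
N_2 = 2 + 6 + 6 = 14
N_3 = 2 + 14 + 14 = 30
N_4 = 2 + 30 + 30 = 62

62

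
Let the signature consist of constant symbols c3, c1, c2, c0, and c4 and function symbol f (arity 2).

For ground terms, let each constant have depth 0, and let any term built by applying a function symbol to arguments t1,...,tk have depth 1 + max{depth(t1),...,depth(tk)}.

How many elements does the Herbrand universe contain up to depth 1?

Count level by level. With function symbols f/2, the terms of depth ≤ k are the 5 constants together with each function applied to depth-≤(k−1) tuples, so N_k = 5 + N_{k-1}^2.
N_0 = 5
N_1 = 5 + 5^2 = 30

30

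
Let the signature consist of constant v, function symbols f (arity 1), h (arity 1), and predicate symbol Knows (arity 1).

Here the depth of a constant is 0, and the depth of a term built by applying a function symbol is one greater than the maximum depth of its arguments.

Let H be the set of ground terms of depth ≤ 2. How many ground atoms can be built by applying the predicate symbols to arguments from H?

First count ground terms of depth ≤ 2.
Write N_k for the number of ground terms of depth ≤ k. A term of depth ≤ k is either a constant or a function symbol applied to arguments of depth ≤ k−1, so N_k = 1 + N_{k-1} + N_{k-1}.
N_0 = 1
N_1 = 1 + 1 + 1 = 3
N_2 = 1 + 3 + 3 = 7
Explicitly: v, f(v), f(f(v)), f(h(v)), h(v), h(f(v)), h(h(v)).
So |H| = 7.
Each predicate of arity r yields |H|^r ground atoms (one per choice of an r-tuple from H):
  Knows: 7
Total ground atoms: 7.

7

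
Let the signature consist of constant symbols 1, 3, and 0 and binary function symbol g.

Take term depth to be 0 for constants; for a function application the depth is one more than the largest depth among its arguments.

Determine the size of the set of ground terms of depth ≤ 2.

147

Write N_k for the number of ground terms of depth ≤ k. A term of depth ≤ k is either a constant or a function symbol applied to arguments of depth ≤ k−1, so N_k = 3 + N_{k-1}^2.
N_0 = 3
N_1 = 3 + 3^2 = 12
N_2 = 3 + 12^2 = 147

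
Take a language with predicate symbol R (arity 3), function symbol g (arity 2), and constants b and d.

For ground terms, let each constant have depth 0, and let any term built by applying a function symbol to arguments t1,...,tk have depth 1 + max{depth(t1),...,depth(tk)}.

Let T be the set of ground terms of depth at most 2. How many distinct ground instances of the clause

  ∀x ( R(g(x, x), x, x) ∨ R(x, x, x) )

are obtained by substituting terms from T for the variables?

38

Ground terms of depth ≤ 2:
  If N_k denotes the number of depth-≤k ground terms, the 2 constants give N_0 = 2, and each function symbol of arity r contributes N_{k-1}^r new terms at level k: N_k = 2 + N_{k-1}^2.
  N_0 = 2
  N_1 = 2 + 2^2 = 6
  N_2 = 2 + 6^2 = 38
So there are 38 ground terms available for substitution.
There is 1 variable to instantiate (x),  occurring in at least one literal, so different choices give different ground instances.
Number of ground instances = 38.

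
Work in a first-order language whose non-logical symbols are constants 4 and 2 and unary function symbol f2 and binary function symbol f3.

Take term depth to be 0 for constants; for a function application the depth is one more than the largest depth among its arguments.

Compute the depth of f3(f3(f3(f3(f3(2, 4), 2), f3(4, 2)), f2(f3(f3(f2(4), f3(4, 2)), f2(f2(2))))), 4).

6

depth(f3(2, 4)) = 1 + max(0, 0) = 1
depth(f3(f3(2, 4), 2)) = 1 + max(1, 0) = 2
depth(f3(4, 2)) = 1 + max(0, 0) = 1
depth(f3(f3(f3(2, 4), 2), f3(4, 2))) = 1 + max(2, 1) = 3
depth(f2(4)) = 1 + depth(4) = 1 + 0 = 1
depth(f3(f2(4), f3(4, 2))) = 1 + max(1, 1) = 2
depth(f2(2)) = 1 + depth(2) = 1 + 0 = 1
depth(f2(f2(2))) = 1 + depth(f2(2)) = 1 + 1 = 2
depth(f3(f3(f2(4), f3(4, 2)), f2(f2(2)))) = 1 + max(2, 2) = 3
depth(f2(f3(f3(f2(4), f3(4, 2)), f2(f2(2))))) = 1 + depth(f3(f3(f2(4), f3(4, 2)), f2(f2(2)))) = 1 + 3 = 4
depth(f3(f3(f3(f3(2, 4), 2), f3(4, 2)), f2(f3(f3(f2(4), f3(4, 2)), f2(f2(2)))))) = 1 + max(3, 4) = 5
depth(f3(f3(f3(f3(f3(2, 4), 2), f3(4, 2)), f2(f3(f3(f2(4), f3(4, 2)), f2(f2(2))))), 4)) = 1 + max(5, 0) = 6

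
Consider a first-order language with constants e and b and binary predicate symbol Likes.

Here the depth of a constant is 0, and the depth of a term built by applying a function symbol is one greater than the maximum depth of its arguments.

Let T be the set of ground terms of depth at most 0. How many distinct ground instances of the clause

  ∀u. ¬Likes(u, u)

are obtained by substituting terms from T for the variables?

2

Ground terms of depth ≤ 0:
  With no function symbols every ground term is a constant, so there are exactly 2 ground terms at every depth bound.
  N_0 = 2
  Explicitly: e, b.
So there are 2 ground terms available for substitution.
The clause has 1 distinct variable (u), which appears in the body. In the free term algebra distinct substitutions yield syntactically distinct ground instances.
Number of ground instances = 2.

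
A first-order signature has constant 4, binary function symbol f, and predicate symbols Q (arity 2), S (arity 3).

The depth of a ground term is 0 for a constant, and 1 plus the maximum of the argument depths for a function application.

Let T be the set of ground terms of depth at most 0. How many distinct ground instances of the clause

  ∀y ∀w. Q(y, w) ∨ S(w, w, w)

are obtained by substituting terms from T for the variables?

1

Ground terms of depth ≤ 0:
  Let N_k count ground terms of depth at most k. Each non-constant term of depth ≤ k is some function symbol applied to depth-≤(k−1) arguments, giving N_k = 1 + N_{k-1}^2.
  N_0 = 1
  Explicitly: 4.
So there is exactly 1 ground term available for substitution.
There are 2 variables to instantiate (y, w), each occurring in at least one literal, so different choices give different ground instances.
Number of ground instances = 1^2 = 1.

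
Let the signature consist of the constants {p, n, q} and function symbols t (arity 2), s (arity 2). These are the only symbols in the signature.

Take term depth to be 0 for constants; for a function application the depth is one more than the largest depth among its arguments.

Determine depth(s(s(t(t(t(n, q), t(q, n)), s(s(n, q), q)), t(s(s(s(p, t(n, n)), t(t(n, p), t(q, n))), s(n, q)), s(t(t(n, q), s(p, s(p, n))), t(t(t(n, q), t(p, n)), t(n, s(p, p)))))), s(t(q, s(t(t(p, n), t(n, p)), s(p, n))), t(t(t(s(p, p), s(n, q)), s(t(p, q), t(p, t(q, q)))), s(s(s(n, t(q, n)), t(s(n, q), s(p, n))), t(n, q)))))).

depth(t(n, q)) = 1 + max(0, 0) = 1
depth(t(q, n)) = 1 + max(0, 0) = 1
depth(t(t(n, q), t(q, n))) = 1 + max(1, 1) = 2
depth(s(n, q)) = 1 + max(0, 0) = 1
depth(s(s(n, q), q)) = 1 + max(1, 0) = 2
depth(t(t(t(n, q), t(q, n)), s(s(n, q), q))) = 1 + max(2, 2) = 3
depth(t(n, n)) = 1 + max(0, 0) = 1
depth(s(p, t(n, n))) = 1 + max(0, 1) = 2
depth(t(n, p)) = 1 + max(0, 0) = 1
depth(t(t(n, p), t(q, n))) = 1 + max(1, 1) = 2
depth(s(s(p, t(n, n)), t(t(n, p), t(q, n)))) = 1 + max(2, 2) = 3
depth(s(s(s(p, t(n, n)), t(t(n, p), t(q, n))), s(n, q))) = 1 + max(3, 1) = 4
depth(s(p, n)) = 1 + max(0, 0) = 1
depth(s(p, s(p, n))) = 1 + max(0, 1) = 2
depth(t(t(n, q), s(p, s(p, n)))) = 1 + max(1, 2) = 3
depth(t(p, n)) = 1 + max(0, 0) = 1
depth(t(t(n, q), t(p, n))) = 1 + max(1, 1) = 2
depth(s(p, p)) = 1 + max(0, 0) = 1
depth(t(n, s(p, p))) = 1 + max(0, 1) = 2
depth(t(t(t(n, q), t(p, n)), t(n, s(p, p)))) = 1 + max(2, 2) = 3
depth(s(t(t(n, q), s(p, s(p, n))), t(t(t(n, q), t(p, n)), t(n, s(p, p))))) = 1 + max(3, 3) = 4
depth(t(s(s(s(p, t(n, n)), t(t(n, p), t(q, n))), s(n, q)), s(t(t(n, q), s(p, s(p, n))), t(t(t(n, q), t(p, n)), t(n, s(p, p)))))) = 1 + max(4, 4) = 5
depth(s(t(t(t(n, q), t(q, n)), s(s(n, q), q)), t(s(s(s(p, t(n, n)), t(t(n, p), t(q, n))), s(n, q)), s(t(t(n, q), s(p, s(p, n))), t(t(t(n, q), t(p, n)), t(n, s(p, p))))))) = 1 + max(3, 5) = 6
depth(t(t(p, n), t(n, p))) = 1 + max(1, 1) = 2
depth(s(t(t(p, n), t(n, p)), s(p, n))) = 1 + max(2, 1) = 3
depth(t(q, s(t(t(p, n), t(n, p)), s(p, n)))) = 1 + max(0, 3) = 4
depth(t(s(p, p), s(n, q))) = 1 + max(1, 1) = 2
depth(t(p, q)) = 1 + max(0, 0) = 1
depth(t(q, q)) = 1 + max(0, 0) = 1
depth(t(p, t(q, q))) = 1 + max(0, 1) = 2
depth(s(t(p, q), t(p, t(q, q)))) = 1 + max(1, 2) = 3
depth(t(t(s(p, p), s(n, q)), s(t(p, q), t(p, t(q, q))))) = 1 + max(2, 3) = 4
depth(s(n, t(q, n))) = 1 + max(0, 1) = 2
depth(t(s(n, q), s(p, n))) = 1 + max(1, 1) = 2
depth(s(s(n, t(q, n)), t(s(n, q), s(p, n)))) = 1 + max(2, 2) = 3
depth(s(s(s(n, t(q, n)), t(s(n, q), s(p, n))), t(n, q))) = 1 + max(3, 1) = 4
depth(t(t(t(s(p, p), s(n, q)), s(t(p, q), t(p, t(q, q)))), s(s(s(n, t(q, n)), t(s(n, q), s(p, n))), t(n, q)))) = 1 + max(4, 4) = 5
depth(s(t(q, s(t(t(p, n), t(n, p)), s(p, n))), t(t(t(s(p, p), s(n, q)), s(t(p, q), t(p, t(q, q)))), s(s(s(n, t(q, n)), t(s(n, q), s(p, n))), t(n, q))))) = 1 + max(4, 5) = 6
depth(s(s(t(t(t(n, q), t(q, n)), s(s(n, q), q)), t(s(s(s(p, t(n, n)), t(t(n, p), t(q, n))), s(n, q)), s(t(t(n, q), s(p, s(p, n))), t(t(t(n, q), t(p, n)), t(n, s(p, p)))))), s(t(q, s(t(t(p, n), t(n, p)), s(p, n))), t(t(t(s(p, p), s(n, q)), s(t(p, q), t(p, t(q, q)))), s(s(s(n, t(q, n)), t(s(n, q), s(p, n))), t(n, q)))))) = 1 + max(6, 6) = 7

7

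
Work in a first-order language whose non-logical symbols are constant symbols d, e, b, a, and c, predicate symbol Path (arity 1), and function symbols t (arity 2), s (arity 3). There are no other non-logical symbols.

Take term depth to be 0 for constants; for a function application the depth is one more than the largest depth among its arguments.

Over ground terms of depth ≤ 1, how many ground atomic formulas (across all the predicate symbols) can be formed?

155

First count ground terms of depth ≤ 1.
Let N_k = |{terms of depth ≤ k}|. Then N_0 = 5 and N_k = 5 + N_{k-1}^2 + N_{k-1}^3 for k ≥ 1 (one summand per function symbol, arity giving the exponent).
N_0 = 5
N_1 = 5 + 5^2 + 5^3 = 155
So |H| = 155.
Ground atoms are formed by filling each argument slot of a predicate with a term from H, so an r-ary predicate gives |H|^r atoms:
  Path: 155
Total ground atoms: 155.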